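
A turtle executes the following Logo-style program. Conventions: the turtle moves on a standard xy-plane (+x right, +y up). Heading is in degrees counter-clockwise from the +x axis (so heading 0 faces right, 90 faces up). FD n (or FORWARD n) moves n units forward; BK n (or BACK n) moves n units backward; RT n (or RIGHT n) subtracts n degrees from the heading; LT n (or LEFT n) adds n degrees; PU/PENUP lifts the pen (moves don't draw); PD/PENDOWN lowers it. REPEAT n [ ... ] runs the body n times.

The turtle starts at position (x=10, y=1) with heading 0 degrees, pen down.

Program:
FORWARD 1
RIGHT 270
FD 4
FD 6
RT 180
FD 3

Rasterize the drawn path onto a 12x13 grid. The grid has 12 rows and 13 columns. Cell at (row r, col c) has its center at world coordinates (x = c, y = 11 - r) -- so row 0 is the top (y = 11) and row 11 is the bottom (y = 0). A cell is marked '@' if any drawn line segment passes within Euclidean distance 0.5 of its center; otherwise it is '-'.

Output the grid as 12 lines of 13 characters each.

Segment 0: (10,1) -> (11,1)
Segment 1: (11,1) -> (11,5)
Segment 2: (11,5) -> (11,11)
Segment 3: (11,11) -> (11,8)

Answer: -----------@-
-----------@-
-----------@-
-----------@-
-----------@-
-----------@-
-----------@-
-----------@-
-----------@-
-----------@-
----------@@-
-------------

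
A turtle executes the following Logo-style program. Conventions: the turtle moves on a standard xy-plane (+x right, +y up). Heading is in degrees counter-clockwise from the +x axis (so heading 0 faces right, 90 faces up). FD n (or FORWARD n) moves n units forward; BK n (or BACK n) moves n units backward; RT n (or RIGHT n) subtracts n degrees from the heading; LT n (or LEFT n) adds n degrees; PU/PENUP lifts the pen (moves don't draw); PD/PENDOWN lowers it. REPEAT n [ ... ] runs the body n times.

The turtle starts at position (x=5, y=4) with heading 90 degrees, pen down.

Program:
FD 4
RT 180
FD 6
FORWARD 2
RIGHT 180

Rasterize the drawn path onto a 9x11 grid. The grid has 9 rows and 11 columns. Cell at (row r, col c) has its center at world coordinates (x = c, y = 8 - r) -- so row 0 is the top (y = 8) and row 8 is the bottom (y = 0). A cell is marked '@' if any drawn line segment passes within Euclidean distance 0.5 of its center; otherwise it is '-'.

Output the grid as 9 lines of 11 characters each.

Answer: -----@-----
-----@-----
-----@-----
-----@-----
-----@-----
-----@-----
-----@-----
-----@-----
-----@-----

Derivation:
Segment 0: (5,4) -> (5,8)
Segment 1: (5,8) -> (5,2)
Segment 2: (5,2) -> (5,0)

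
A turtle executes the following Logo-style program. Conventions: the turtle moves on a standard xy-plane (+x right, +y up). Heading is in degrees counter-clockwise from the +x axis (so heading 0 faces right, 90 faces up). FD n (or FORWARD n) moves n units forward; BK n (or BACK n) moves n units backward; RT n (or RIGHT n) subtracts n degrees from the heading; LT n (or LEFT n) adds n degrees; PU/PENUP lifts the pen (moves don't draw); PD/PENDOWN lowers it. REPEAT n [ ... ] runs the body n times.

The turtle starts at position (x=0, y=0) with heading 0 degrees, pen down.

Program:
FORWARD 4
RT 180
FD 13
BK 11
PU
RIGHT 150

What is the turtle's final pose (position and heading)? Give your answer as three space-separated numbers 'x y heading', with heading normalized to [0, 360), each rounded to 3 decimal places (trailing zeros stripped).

Answer: 2 0 30

Derivation:
Executing turtle program step by step:
Start: pos=(0,0), heading=0, pen down
FD 4: (0,0) -> (4,0) [heading=0, draw]
RT 180: heading 0 -> 180
FD 13: (4,0) -> (-9,0) [heading=180, draw]
BK 11: (-9,0) -> (2,0) [heading=180, draw]
PU: pen up
RT 150: heading 180 -> 30
Final: pos=(2,0), heading=30, 3 segment(s) drawn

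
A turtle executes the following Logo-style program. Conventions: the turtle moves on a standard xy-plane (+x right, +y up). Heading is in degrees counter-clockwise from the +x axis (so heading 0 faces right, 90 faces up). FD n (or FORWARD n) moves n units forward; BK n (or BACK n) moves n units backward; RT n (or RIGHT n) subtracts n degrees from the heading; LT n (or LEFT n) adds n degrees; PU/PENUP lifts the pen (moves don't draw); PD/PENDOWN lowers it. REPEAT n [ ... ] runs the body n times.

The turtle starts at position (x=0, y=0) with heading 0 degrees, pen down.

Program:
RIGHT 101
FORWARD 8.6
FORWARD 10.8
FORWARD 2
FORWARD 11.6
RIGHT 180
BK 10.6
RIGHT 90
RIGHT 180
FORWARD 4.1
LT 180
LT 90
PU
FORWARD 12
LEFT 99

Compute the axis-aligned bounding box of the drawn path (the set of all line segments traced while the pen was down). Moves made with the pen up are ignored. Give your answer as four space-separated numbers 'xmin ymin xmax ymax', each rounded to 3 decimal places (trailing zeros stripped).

Answer: -12.344 -42.799 0 0

Derivation:
Executing turtle program step by step:
Start: pos=(0,0), heading=0, pen down
RT 101: heading 0 -> 259
FD 8.6: (0,0) -> (-1.641,-8.442) [heading=259, draw]
FD 10.8: (-1.641,-8.442) -> (-3.702,-19.044) [heading=259, draw]
FD 2: (-3.702,-19.044) -> (-4.083,-21.007) [heading=259, draw]
FD 11.6: (-4.083,-21.007) -> (-6.297,-32.394) [heading=259, draw]
RT 180: heading 259 -> 79
BK 10.6: (-6.297,-32.394) -> (-8.319,-42.799) [heading=79, draw]
RT 90: heading 79 -> 349
RT 180: heading 349 -> 169
FD 4.1: (-8.319,-42.799) -> (-12.344,-42.017) [heading=169, draw]
LT 180: heading 169 -> 349
LT 90: heading 349 -> 79
PU: pen up
FD 12: (-12.344,-42.017) -> (-10.054,-30.237) [heading=79, move]
LT 99: heading 79 -> 178
Final: pos=(-10.054,-30.237), heading=178, 6 segment(s) drawn

Segment endpoints: x in {-12.344, -8.319, -6.297, -4.083, -3.702, -1.641, 0}, y in {-42.799, -42.017, -32.394, -21.007, -19.044, -8.442, 0}
xmin=-12.344, ymin=-42.799, xmax=0, ymax=0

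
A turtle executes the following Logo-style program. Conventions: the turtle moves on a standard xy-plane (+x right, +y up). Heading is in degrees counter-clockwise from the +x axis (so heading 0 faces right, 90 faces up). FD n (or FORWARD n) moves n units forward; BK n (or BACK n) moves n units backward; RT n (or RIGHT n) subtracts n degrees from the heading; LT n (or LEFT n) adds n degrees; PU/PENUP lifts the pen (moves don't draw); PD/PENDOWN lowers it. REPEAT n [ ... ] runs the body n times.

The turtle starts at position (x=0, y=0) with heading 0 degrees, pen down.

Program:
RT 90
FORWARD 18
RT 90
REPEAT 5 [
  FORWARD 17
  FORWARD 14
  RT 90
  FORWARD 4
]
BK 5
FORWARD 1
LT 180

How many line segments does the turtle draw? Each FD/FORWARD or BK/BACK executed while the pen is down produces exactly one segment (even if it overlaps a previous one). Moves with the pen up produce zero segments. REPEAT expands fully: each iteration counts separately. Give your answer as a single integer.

Executing turtle program step by step:
Start: pos=(0,0), heading=0, pen down
RT 90: heading 0 -> 270
FD 18: (0,0) -> (0,-18) [heading=270, draw]
RT 90: heading 270 -> 180
REPEAT 5 [
  -- iteration 1/5 --
  FD 17: (0,-18) -> (-17,-18) [heading=180, draw]
  FD 14: (-17,-18) -> (-31,-18) [heading=180, draw]
  RT 90: heading 180 -> 90
  FD 4: (-31,-18) -> (-31,-14) [heading=90, draw]
  -- iteration 2/5 --
  FD 17: (-31,-14) -> (-31,3) [heading=90, draw]
  FD 14: (-31,3) -> (-31,17) [heading=90, draw]
  RT 90: heading 90 -> 0
  FD 4: (-31,17) -> (-27,17) [heading=0, draw]
  -- iteration 3/5 --
  FD 17: (-27,17) -> (-10,17) [heading=0, draw]
  FD 14: (-10,17) -> (4,17) [heading=0, draw]
  RT 90: heading 0 -> 270
  FD 4: (4,17) -> (4,13) [heading=270, draw]
  -- iteration 4/5 --
  FD 17: (4,13) -> (4,-4) [heading=270, draw]
  FD 14: (4,-4) -> (4,-18) [heading=270, draw]
  RT 90: heading 270 -> 180
  FD 4: (4,-18) -> (0,-18) [heading=180, draw]
  -- iteration 5/5 --
  FD 17: (0,-18) -> (-17,-18) [heading=180, draw]
  FD 14: (-17,-18) -> (-31,-18) [heading=180, draw]
  RT 90: heading 180 -> 90
  FD 4: (-31,-18) -> (-31,-14) [heading=90, draw]
]
BK 5: (-31,-14) -> (-31,-19) [heading=90, draw]
FD 1: (-31,-19) -> (-31,-18) [heading=90, draw]
LT 180: heading 90 -> 270
Final: pos=(-31,-18), heading=270, 18 segment(s) drawn
Segments drawn: 18

Answer: 18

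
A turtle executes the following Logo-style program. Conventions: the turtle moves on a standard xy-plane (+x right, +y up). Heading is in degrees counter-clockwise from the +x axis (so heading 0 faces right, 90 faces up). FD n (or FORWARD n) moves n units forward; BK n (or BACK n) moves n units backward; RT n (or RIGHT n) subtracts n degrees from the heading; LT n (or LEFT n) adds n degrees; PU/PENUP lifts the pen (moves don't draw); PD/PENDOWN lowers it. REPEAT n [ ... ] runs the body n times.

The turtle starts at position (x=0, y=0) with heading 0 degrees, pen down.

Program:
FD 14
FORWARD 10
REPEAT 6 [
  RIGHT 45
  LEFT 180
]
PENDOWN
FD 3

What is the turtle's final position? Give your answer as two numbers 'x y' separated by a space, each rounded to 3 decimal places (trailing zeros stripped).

Executing turtle program step by step:
Start: pos=(0,0), heading=0, pen down
FD 14: (0,0) -> (14,0) [heading=0, draw]
FD 10: (14,0) -> (24,0) [heading=0, draw]
REPEAT 6 [
  -- iteration 1/6 --
  RT 45: heading 0 -> 315
  LT 180: heading 315 -> 135
  -- iteration 2/6 --
  RT 45: heading 135 -> 90
  LT 180: heading 90 -> 270
  -- iteration 3/6 --
  RT 45: heading 270 -> 225
  LT 180: heading 225 -> 45
  -- iteration 4/6 --
  RT 45: heading 45 -> 0
  LT 180: heading 0 -> 180
  -- iteration 5/6 --
  RT 45: heading 180 -> 135
  LT 180: heading 135 -> 315
  -- iteration 6/6 --
  RT 45: heading 315 -> 270
  LT 180: heading 270 -> 90
]
PD: pen down
FD 3: (24,0) -> (24,3) [heading=90, draw]
Final: pos=(24,3), heading=90, 3 segment(s) drawn

Answer: 24 3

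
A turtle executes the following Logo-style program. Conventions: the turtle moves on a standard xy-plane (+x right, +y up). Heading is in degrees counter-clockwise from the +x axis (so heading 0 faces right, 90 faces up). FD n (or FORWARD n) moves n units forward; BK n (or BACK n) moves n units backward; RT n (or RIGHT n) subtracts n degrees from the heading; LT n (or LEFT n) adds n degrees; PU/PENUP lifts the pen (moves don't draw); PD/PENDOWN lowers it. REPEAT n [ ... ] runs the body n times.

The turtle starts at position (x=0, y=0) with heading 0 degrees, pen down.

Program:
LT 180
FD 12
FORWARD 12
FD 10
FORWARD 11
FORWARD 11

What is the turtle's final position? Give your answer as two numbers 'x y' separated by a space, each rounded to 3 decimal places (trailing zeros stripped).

Executing turtle program step by step:
Start: pos=(0,0), heading=0, pen down
LT 180: heading 0 -> 180
FD 12: (0,0) -> (-12,0) [heading=180, draw]
FD 12: (-12,0) -> (-24,0) [heading=180, draw]
FD 10: (-24,0) -> (-34,0) [heading=180, draw]
FD 11: (-34,0) -> (-45,0) [heading=180, draw]
FD 11: (-45,0) -> (-56,0) [heading=180, draw]
Final: pos=(-56,0), heading=180, 5 segment(s) drawn

Answer: -56 0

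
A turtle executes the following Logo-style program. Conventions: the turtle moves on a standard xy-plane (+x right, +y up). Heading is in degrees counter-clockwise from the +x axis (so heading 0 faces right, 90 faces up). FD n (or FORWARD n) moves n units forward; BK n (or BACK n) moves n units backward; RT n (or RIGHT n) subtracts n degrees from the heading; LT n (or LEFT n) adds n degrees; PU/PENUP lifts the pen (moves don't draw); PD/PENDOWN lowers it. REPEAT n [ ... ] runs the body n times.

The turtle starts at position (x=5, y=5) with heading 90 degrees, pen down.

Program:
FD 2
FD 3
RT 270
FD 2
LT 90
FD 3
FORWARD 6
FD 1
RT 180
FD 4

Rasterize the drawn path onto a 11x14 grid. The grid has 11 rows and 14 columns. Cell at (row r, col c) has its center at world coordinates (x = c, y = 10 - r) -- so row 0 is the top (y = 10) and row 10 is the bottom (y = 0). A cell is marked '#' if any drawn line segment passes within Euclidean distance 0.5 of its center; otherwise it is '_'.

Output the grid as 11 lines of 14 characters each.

Segment 0: (5,5) -> (5,7)
Segment 1: (5,7) -> (5,10)
Segment 2: (5,10) -> (3,10)
Segment 3: (3,10) -> (3,7)
Segment 4: (3,7) -> (3,1)
Segment 5: (3,1) -> (3,0)
Segment 6: (3,0) -> (3,4)

Answer: ___###________
___#_#________
___#_#________
___#_#________
___#_#________
___#_#________
___#__________
___#__________
___#__________
___#__________
___#__________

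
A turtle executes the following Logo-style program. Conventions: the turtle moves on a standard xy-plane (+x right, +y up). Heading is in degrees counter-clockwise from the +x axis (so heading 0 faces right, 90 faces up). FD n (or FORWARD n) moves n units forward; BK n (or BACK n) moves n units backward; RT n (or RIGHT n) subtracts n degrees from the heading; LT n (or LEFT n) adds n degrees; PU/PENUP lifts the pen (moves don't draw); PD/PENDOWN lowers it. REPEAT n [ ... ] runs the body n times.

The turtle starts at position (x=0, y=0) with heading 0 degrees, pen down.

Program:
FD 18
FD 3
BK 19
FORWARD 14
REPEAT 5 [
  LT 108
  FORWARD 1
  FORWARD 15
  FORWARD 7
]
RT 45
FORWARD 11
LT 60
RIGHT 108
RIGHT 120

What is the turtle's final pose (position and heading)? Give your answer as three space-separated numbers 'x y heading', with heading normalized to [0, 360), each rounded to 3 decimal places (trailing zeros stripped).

Answer: -14.778 24.489 327

Derivation:
Executing turtle program step by step:
Start: pos=(0,0), heading=0, pen down
FD 18: (0,0) -> (18,0) [heading=0, draw]
FD 3: (18,0) -> (21,0) [heading=0, draw]
BK 19: (21,0) -> (2,0) [heading=0, draw]
FD 14: (2,0) -> (16,0) [heading=0, draw]
REPEAT 5 [
  -- iteration 1/5 --
  LT 108: heading 0 -> 108
  FD 1: (16,0) -> (15.691,0.951) [heading=108, draw]
  FD 15: (15.691,0.951) -> (11.056,15.217) [heading=108, draw]
  FD 7: (11.056,15.217) -> (8.893,21.874) [heading=108, draw]
  -- iteration 2/5 --
  LT 108: heading 108 -> 216
  FD 1: (8.893,21.874) -> (8.084,21.287) [heading=216, draw]
  FD 15: (8.084,21.287) -> (-4.052,12.47) [heading=216, draw]
  FD 7: (-4.052,12.47) -> (-9.715,8.355) [heading=216, draw]
  -- iteration 3/5 --
  LT 108: heading 216 -> 324
  FD 1: (-9.715,8.355) -> (-8.906,7.767) [heading=324, draw]
  FD 15: (-8.906,7.767) -> (3.229,-1.049) [heading=324, draw]
  FD 7: (3.229,-1.049) -> (8.893,-5.164) [heading=324, draw]
  -- iteration 4/5 --
  LT 108: heading 324 -> 72
  FD 1: (8.893,-5.164) -> (9.202,-4.213) [heading=72, draw]
  FD 15: (9.202,-4.213) -> (13.837,10.053) [heading=72, draw]
  FD 7: (13.837,10.053) -> (16,16.71) [heading=72, draw]
  -- iteration 5/5 --
  LT 108: heading 72 -> 180
  FD 1: (16,16.71) -> (15,16.71) [heading=180, draw]
  FD 15: (15,16.71) -> (0,16.71) [heading=180, draw]
  FD 7: (0,16.71) -> (-7,16.71) [heading=180, draw]
]
RT 45: heading 180 -> 135
FD 11: (-7,16.71) -> (-14.778,24.489) [heading=135, draw]
LT 60: heading 135 -> 195
RT 108: heading 195 -> 87
RT 120: heading 87 -> 327
Final: pos=(-14.778,24.489), heading=327, 20 segment(s) drawn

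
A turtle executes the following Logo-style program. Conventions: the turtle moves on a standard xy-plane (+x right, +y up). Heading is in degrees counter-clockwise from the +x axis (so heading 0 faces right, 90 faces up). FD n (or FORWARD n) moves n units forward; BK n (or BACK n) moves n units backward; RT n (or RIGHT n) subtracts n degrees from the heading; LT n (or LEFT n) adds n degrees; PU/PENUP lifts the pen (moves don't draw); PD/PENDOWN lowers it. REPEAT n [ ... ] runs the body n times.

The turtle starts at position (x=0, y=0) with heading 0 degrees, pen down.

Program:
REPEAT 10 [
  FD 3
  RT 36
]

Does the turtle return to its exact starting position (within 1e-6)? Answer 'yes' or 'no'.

Answer: yes

Derivation:
Executing turtle program step by step:
Start: pos=(0,0), heading=0, pen down
REPEAT 10 [
  -- iteration 1/10 --
  FD 3: (0,0) -> (3,0) [heading=0, draw]
  RT 36: heading 0 -> 324
  -- iteration 2/10 --
  FD 3: (3,0) -> (5.427,-1.763) [heading=324, draw]
  RT 36: heading 324 -> 288
  -- iteration 3/10 --
  FD 3: (5.427,-1.763) -> (6.354,-4.617) [heading=288, draw]
  RT 36: heading 288 -> 252
  -- iteration 4/10 --
  FD 3: (6.354,-4.617) -> (5.427,-7.47) [heading=252, draw]
  RT 36: heading 252 -> 216
  -- iteration 5/10 --
  FD 3: (5.427,-7.47) -> (3,-9.233) [heading=216, draw]
  RT 36: heading 216 -> 180
  -- iteration 6/10 --
  FD 3: (3,-9.233) -> (0,-9.233) [heading=180, draw]
  RT 36: heading 180 -> 144
  -- iteration 7/10 --
  FD 3: (0,-9.233) -> (-2.427,-7.47) [heading=144, draw]
  RT 36: heading 144 -> 108
  -- iteration 8/10 --
  FD 3: (-2.427,-7.47) -> (-3.354,-4.617) [heading=108, draw]
  RT 36: heading 108 -> 72
  -- iteration 9/10 --
  FD 3: (-3.354,-4.617) -> (-2.427,-1.763) [heading=72, draw]
  RT 36: heading 72 -> 36
  -- iteration 10/10 --
  FD 3: (-2.427,-1.763) -> (0,0) [heading=36, draw]
  RT 36: heading 36 -> 0
]
Final: pos=(0,0), heading=0, 10 segment(s) drawn

Start position: (0, 0)
Final position: (0, 0)
Distance = 0; < 1e-6 -> CLOSED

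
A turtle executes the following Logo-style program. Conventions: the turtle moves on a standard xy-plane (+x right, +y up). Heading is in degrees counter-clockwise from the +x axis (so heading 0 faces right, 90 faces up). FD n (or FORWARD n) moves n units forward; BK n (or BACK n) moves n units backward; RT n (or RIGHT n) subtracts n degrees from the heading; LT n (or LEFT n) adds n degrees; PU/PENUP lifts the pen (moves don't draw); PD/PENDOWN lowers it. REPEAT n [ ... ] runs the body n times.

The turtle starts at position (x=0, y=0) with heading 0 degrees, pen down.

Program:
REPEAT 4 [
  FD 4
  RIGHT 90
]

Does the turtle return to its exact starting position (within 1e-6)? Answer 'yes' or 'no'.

Answer: yes

Derivation:
Executing turtle program step by step:
Start: pos=(0,0), heading=0, pen down
REPEAT 4 [
  -- iteration 1/4 --
  FD 4: (0,0) -> (4,0) [heading=0, draw]
  RT 90: heading 0 -> 270
  -- iteration 2/4 --
  FD 4: (4,0) -> (4,-4) [heading=270, draw]
  RT 90: heading 270 -> 180
  -- iteration 3/4 --
  FD 4: (4,-4) -> (0,-4) [heading=180, draw]
  RT 90: heading 180 -> 90
  -- iteration 4/4 --
  FD 4: (0,-4) -> (0,0) [heading=90, draw]
  RT 90: heading 90 -> 0
]
Final: pos=(0,0), heading=0, 4 segment(s) drawn

Start position: (0, 0)
Final position: (0, 0)
Distance = 0; < 1e-6 -> CLOSED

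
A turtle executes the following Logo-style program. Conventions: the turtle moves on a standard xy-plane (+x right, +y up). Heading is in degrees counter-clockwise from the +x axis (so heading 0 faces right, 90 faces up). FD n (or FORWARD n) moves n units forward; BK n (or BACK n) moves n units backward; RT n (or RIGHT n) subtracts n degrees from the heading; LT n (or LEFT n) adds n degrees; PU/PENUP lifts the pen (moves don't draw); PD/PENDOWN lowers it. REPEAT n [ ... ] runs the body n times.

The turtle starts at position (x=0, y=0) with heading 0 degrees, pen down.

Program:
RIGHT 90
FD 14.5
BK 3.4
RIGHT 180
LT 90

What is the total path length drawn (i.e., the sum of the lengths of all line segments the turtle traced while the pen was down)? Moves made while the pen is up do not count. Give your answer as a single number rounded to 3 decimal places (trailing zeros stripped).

Executing turtle program step by step:
Start: pos=(0,0), heading=0, pen down
RT 90: heading 0 -> 270
FD 14.5: (0,0) -> (0,-14.5) [heading=270, draw]
BK 3.4: (0,-14.5) -> (0,-11.1) [heading=270, draw]
RT 180: heading 270 -> 90
LT 90: heading 90 -> 180
Final: pos=(0,-11.1), heading=180, 2 segment(s) drawn

Segment lengths:
  seg 1: (0,0) -> (0,-14.5), length = 14.5
  seg 2: (0,-14.5) -> (0,-11.1), length = 3.4
Total = 17.9

Answer: 17.9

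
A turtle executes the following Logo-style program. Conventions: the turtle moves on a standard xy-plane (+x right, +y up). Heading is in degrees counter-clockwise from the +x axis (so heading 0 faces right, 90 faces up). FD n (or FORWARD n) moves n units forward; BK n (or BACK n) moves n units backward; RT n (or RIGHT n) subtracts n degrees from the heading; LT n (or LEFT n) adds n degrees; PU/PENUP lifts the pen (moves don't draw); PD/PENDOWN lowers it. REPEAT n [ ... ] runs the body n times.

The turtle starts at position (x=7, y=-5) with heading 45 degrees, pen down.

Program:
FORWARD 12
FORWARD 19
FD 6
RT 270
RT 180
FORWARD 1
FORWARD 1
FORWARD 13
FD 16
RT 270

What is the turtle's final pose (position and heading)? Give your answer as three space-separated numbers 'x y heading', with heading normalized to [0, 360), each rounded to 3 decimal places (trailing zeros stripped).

Answer: 55.083 -0.757 45

Derivation:
Executing turtle program step by step:
Start: pos=(7,-5), heading=45, pen down
FD 12: (7,-5) -> (15.485,3.485) [heading=45, draw]
FD 19: (15.485,3.485) -> (28.92,16.92) [heading=45, draw]
FD 6: (28.92,16.92) -> (33.163,21.163) [heading=45, draw]
RT 270: heading 45 -> 135
RT 180: heading 135 -> 315
FD 1: (33.163,21.163) -> (33.87,20.456) [heading=315, draw]
FD 1: (33.87,20.456) -> (34.577,19.749) [heading=315, draw]
FD 13: (34.577,19.749) -> (43.77,10.556) [heading=315, draw]
FD 16: (43.77,10.556) -> (55.083,-0.757) [heading=315, draw]
RT 270: heading 315 -> 45
Final: pos=(55.083,-0.757), heading=45, 7 segment(s) drawn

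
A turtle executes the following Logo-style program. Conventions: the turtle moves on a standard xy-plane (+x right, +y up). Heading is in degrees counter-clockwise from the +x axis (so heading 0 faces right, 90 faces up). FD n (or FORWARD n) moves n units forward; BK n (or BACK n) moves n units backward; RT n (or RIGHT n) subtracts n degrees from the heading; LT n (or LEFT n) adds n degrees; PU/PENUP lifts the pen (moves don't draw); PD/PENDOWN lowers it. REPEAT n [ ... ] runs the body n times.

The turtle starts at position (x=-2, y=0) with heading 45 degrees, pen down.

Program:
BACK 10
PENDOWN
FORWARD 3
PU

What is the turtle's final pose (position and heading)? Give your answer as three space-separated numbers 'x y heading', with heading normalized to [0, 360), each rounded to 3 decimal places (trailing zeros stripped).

Executing turtle program step by step:
Start: pos=(-2,0), heading=45, pen down
BK 10: (-2,0) -> (-9.071,-7.071) [heading=45, draw]
PD: pen down
FD 3: (-9.071,-7.071) -> (-6.95,-4.95) [heading=45, draw]
PU: pen up
Final: pos=(-6.95,-4.95), heading=45, 2 segment(s) drawn

Answer: -6.95 -4.95 45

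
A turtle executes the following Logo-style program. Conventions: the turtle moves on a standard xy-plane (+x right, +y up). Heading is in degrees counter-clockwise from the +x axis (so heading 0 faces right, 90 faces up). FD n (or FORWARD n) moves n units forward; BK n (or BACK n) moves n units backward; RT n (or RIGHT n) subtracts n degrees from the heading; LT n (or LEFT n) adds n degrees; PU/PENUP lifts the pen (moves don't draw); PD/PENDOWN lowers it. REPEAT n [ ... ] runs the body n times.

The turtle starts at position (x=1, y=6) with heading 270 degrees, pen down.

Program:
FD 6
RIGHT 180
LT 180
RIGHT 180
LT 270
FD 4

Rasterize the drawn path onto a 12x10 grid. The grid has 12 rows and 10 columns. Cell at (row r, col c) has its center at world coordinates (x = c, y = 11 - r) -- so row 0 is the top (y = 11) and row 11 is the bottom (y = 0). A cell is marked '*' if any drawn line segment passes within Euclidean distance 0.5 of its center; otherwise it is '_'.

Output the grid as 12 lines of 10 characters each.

Answer: __________
__________
__________
__________
__________
_*________
_*________
_*________
_*________
_*________
_*________
_*****____

Derivation:
Segment 0: (1,6) -> (1,0)
Segment 1: (1,0) -> (5,-0)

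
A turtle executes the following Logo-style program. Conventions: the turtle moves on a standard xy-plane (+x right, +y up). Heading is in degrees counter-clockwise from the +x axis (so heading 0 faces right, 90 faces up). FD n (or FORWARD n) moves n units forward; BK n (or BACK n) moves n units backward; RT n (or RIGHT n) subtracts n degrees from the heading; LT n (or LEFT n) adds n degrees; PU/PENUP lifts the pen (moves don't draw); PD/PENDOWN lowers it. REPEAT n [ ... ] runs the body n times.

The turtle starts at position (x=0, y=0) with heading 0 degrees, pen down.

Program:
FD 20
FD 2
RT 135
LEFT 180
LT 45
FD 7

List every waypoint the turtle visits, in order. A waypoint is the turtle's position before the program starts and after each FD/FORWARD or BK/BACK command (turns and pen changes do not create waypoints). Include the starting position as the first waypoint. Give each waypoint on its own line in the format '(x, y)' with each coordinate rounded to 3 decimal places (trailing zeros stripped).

Executing turtle program step by step:
Start: pos=(0,0), heading=0, pen down
FD 20: (0,0) -> (20,0) [heading=0, draw]
FD 2: (20,0) -> (22,0) [heading=0, draw]
RT 135: heading 0 -> 225
LT 180: heading 225 -> 45
LT 45: heading 45 -> 90
FD 7: (22,0) -> (22,7) [heading=90, draw]
Final: pos=(22,7), heading=90, 3 segment(s) drawn
Waypoints (4 total):
(0, 0)
(20, 0)
(22, 0)
(22, 7)

Answer: (0, 0)
(20, 0)
(22, 0)
(22, 7)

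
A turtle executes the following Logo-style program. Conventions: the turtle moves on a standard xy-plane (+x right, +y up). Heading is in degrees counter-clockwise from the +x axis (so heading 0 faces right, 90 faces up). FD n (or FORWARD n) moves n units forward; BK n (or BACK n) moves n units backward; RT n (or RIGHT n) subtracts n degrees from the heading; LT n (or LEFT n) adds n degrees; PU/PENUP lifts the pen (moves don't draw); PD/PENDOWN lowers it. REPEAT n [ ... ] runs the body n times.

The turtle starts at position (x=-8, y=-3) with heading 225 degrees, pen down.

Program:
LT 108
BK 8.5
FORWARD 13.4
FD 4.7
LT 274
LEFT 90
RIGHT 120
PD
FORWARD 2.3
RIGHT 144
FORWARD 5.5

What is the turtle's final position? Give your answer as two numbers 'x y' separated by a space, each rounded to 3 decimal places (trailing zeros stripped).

Executing turtle program step by step:
Start: pos=(-8,-3), heading=225, pen down
LT 108: heading 225 -> 333
BK 8.5: (-8,-3) -> (-15.574,0.859) [heading=333, draw]
FD 13.4: (-15.574,0.859) -> (-3.634,-5.225) [heading=333, draw]
FD 4.7: (-3.634,-5.225) -> (0.554,-7.358) [heading=333, draw]
LT 274: heading 333 -> 247
LT 90: heading 247 -> 337
RT 120: heading 337 -> 217
PD: pen down
FD 2.3: (0.554,-7.358) -> (-1.283,-8.742) [heading=217, draw]
RT 144: heading 217 -> 73
FD 5.5: (-1.283,-8.742) -> (0.325,-3.483) [heading=73, draw]
Final: pos=(0.325,-3.483), heading=73, 5 segment(s) drawn

Answer: 0.325 -3.483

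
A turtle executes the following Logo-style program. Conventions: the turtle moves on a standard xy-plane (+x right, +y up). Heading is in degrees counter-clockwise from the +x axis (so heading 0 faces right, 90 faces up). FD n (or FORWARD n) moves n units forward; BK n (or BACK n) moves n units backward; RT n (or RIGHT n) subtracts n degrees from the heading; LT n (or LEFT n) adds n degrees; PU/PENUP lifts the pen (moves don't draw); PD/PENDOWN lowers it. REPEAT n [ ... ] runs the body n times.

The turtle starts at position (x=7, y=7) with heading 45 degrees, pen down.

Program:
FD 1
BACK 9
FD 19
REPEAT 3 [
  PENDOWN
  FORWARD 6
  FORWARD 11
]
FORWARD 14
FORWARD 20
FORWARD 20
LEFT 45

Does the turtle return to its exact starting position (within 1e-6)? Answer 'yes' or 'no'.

Executing turtle program step by step:
Start: pos=(7,7), heading=45, pen down
FD 1: (7,7) -> (7.707,7.707) [heading=45, draw]
BK 9: (7.707,7.707) -> (1.343,1.343) [heading=45, draw]
FD 19: (1.343,1.343) -> (14.778,14.778) [heading=45, draw]
REPEAT 3 [
  -- iteration 1/3 --
  PD: pen down
  FD 6: (14.778,14.778) -> (19.021,19.021) [heading=45, draw]
  FD 11: (19.021,19.021) -> (26.799,26.799) [heading=45, draw]
  -- iteration 2/3 --
  PD: pen down
  FD 6: (26.799,26.799) -> (31.042,31.042) [heading=45, draw]
  FD 11: (31.042,31.042) -> (38.82,38.82) [heading=45, draw]
  -- iteration 3/3 --
  PD: pen down
  FD 6: (38.82,38.82) -> (43.062,43.062) [heading=45, draw]
  FD 11: (43.062,43.062) -> (50.841,50.841) [heading=45, draw]
]
FD 14: (50.841,50.841) -> (60.74,60.74) [heading=45, draw]
FD 20: (60.74,60.74) -> (74.882,74.882) [heading=45, draw]
FD 20: (74.882,74.882) -> (89.024,89.024) [heading=45, draw]
LT 45: heading 45 -> 90
Final: pos=(89.024,89.024), heading=90, 12 segment(s) drawn

Start position: (7, 7)
Final position: (89.024, 89.024)
Distance = 116; >= 1e-6 -> NOT closed

Answer: no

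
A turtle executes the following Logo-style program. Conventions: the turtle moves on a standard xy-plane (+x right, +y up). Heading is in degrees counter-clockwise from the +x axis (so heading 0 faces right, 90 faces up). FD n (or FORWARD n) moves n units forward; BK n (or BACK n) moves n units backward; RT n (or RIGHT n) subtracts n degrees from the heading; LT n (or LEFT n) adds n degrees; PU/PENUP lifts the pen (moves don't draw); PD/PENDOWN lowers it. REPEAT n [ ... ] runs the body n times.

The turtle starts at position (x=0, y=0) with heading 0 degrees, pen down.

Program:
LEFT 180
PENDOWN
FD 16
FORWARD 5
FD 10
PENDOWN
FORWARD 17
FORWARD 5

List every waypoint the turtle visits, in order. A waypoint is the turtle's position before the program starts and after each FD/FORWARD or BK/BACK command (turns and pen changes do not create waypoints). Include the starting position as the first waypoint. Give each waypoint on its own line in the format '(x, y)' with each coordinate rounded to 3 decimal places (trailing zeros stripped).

Executing turtle program step by step:
Start: pos=(0,0), heading=0, pen down
LT 180: heading 0 -> 180
PD: pen down
FD 16: (0,0) -> (-16,0) [heading=180, draw]
FD 5: (-16,0) -> (-21,0) [heading=180, draw]
FD 10: (-21,0) -> (-31,0) [heading=180, draw]
PD: pen down
FD 17: (-31,0) -> (-48,0) [heading=180, draw]
FD 5: (-48,0) -> (-53,0) [heading=180, draw]
Final: pos=(-53,0), heading=180, 5 segment(s) drawn
Waypoints (6 total):
(0, 0)
(-16, 0)
(-21, 0)
(-31, 0)
(-48, 0)
(-53, 0)

Answer: (0, 0)
(-16, 0)
(-21, 0)
(-31, 0)
(-48, 0)
(-53, 0)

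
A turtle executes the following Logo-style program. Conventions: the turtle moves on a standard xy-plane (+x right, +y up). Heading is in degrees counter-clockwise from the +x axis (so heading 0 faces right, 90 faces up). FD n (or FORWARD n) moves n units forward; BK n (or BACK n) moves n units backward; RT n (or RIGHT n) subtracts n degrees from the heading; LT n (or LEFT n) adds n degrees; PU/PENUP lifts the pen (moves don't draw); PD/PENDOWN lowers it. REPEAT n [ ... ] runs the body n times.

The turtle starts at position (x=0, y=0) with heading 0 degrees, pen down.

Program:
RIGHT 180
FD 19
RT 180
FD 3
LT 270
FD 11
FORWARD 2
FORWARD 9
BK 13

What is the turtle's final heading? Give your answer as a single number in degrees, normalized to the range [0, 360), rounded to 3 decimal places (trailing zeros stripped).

Answer: 270

Derivation:
Executing turtle program step by step:
Start: pos=(0,0), heading=0, pen down
RT 180: heading 0 -> 180
FD 19: (0,0) -> (-19,0) [heading=180, draw]
RT 180: heading 180 -> 0
FD 3: (-19,0) -> (-16,0) [heading=0, draw]
LT 270: heading 0 -> 270
FD 11: (-16,0) -> (-16,-11) [heading=270, draw]
FD 2: (-16,-11) -> (-16,-13) [heading=270, draw]
FD 9: (-16,-13) -> (-16,-22) [heading=270, draw]
BK 13: (-16,-22) -> (-16,-9) [heading=270, draw]
Final: pos=(-16,-9), heading=270, 6 segment(s) drawn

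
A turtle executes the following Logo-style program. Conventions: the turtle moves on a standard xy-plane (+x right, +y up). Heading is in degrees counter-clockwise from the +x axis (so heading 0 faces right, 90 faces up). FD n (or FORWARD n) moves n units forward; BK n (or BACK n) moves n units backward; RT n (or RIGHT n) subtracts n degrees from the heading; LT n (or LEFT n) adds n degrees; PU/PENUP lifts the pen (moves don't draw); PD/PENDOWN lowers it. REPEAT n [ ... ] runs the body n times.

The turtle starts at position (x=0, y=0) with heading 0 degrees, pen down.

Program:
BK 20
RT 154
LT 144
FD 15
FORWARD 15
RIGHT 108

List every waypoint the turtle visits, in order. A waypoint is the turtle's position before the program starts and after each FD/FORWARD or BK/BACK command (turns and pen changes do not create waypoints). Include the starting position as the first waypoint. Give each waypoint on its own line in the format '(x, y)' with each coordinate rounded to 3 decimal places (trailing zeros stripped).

Answer: (0, 0)
(-20, 0)
(-5.228, -2.605)
(9.544, -5.209)

Derivation:
Executing turtle program step by step:
Start: pos=(0,0), heading=0, pen down
BK 20: (0,0) -> (-20,0) [heading=0, draw]
RT 154: heading 0 -> 206
LT 144: heading 206 -> 350
FD 15: (-20,0) -> (-5.228,-2.605) [heading=350, draw]
FD 15: (-5.228,-2.605) -> (9.544,-5.209) [heading=350, draw]
RT 108: heading 350 -> 242
Final: pos=(9.544,-5.209), heading=242, 3 segment(s) drawn
Waypoints (4 total):
(0, 0)
(-20, 0)
(-5.228, -2.605)
(9.544, -5.209)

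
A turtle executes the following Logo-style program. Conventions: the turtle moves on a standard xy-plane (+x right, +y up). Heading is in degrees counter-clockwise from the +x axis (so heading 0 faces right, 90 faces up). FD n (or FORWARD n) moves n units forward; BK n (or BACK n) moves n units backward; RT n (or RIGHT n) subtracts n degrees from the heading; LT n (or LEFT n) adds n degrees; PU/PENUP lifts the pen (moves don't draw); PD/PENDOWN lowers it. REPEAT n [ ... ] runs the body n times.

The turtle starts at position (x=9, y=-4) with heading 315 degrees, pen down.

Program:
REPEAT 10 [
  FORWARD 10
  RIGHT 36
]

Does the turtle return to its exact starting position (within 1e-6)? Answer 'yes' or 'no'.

Answer: yes

Derivation:
Executing turtle program step by step:
Start: pos=(9,-4), heading=315, pen down
REPEAT 10 [
  -- iteration 1/10 --
  FD 10: (9,-4) -> (16.071,-11.071) [heading=315, draw]
  RT 36: heading 315 -> 279
  -- iteration 2/10 --
  FD 10: (16.071,-11.071) -> (17.635,-20.948) [heading=279, draw]
  RT 36: heading 279 -> 243
  -- iteration 3/10 --
  FD 10: (17.635,-20.948) -> (13.096,-29.858) [heading=243, draw]
  RT 36: heading 243 -> 207
  -- iteration 4/10 --
  FD 10: (13.096,-29.858) -> (4.185,-34.398) [heading=207, draw]
  RT 36: heading 207 -> 171
  -- iteration 5/10 --
  FD 10: (4.185,-34.398) -> (-5.691,-32.834) [heading=171, draw]
  RT 36: heading 171 -> 135
  -- iteration 6/10 --
  FD 10: (-5.691,-32.834) -> (-12.763,-25.763) [heading=135, draw]
  RT 36: heading 135 -> 99
  -- iteration 7/10 --
  FD 10: (-12.763,-25.763) -> (-14.327,-15.886) [heading=99, draw]
  RT 36: heading 99 -> 63
  -- iteration 8/10 --
  FD 10: (-14.327,-15.886) -> (-9.787,-6.976) [heading=63, draw]
  RT 36: heading 63 -> 27
  -- iteration 9/10 --
  FD 10: (-9.787,-6.976) -> (-0.877,-2.436) [heading=27, draw]
  RT 36: heading 27 -> 351
  -- iteration 10/10 --
  FD 10: (-0.877,-2.436) -> (9,-4) [heading=351, draw]
  RT 36: heading 351 -> 315
]
Final: pos=(9,-4), heading=315, 10 segment(s) drawn

Start position: (9, -4)
Final position: (9, -4)
Distance = 0; < 1e-6 -> CLOSED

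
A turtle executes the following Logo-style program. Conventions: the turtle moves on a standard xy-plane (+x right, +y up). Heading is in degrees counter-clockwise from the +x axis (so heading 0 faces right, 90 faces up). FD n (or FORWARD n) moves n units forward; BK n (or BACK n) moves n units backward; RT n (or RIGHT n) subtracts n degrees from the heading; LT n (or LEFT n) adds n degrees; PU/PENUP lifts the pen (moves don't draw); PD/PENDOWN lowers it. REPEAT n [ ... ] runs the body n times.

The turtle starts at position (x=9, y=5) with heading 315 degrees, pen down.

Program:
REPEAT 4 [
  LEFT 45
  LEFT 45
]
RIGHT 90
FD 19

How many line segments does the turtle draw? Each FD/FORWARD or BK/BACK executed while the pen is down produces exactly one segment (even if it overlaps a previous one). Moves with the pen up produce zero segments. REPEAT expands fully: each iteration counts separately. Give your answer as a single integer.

Executing turtle program step by step:
Start: pos=(9,5), heading=315, pen down
REPEAT 4 [
  -- iteration 1/4 --
  LT 45: heading 315 -> 0
  LT 45: heading 0 -> 45
  -- iteration 2/4 --
  LT 45: heading 45 -> 90
  LT 45: heading 90 -> 135
  -- iteration 3/4 --
  LT 45: heading 135 -> 180
  LT 45: heading 180 -> 225
  -- iteration 4/4 --
  LT 45: heading 225 -> 270
  LT 45: heading 270 -> 315
]
RT 90: heading 315 -> 225
FD 19: (9,5) -> (-4.435,-8.435) [heading=225, draw]
Final: pos=(-4.435,-8.435), heading=225, 1 segment(s) drawn
Segments drawn: 1

Answer: 1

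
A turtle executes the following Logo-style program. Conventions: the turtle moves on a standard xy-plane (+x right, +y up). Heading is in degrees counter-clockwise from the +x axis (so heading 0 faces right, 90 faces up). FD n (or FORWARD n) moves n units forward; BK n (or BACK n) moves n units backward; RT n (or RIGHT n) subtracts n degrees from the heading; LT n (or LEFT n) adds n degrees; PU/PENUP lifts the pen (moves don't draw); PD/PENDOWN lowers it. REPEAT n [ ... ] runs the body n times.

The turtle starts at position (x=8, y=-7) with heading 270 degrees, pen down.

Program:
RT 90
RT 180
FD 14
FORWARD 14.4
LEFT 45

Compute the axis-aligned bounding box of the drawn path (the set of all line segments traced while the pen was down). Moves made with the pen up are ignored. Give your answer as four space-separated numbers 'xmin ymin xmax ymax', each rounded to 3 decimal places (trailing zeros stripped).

Answer: 8 -7 36.4 -7

Derivation:
Executing turtle program step by step:
Start: pos=(8,-7), heading=270, pen down
RT 90: heading 270 -> 180
RT 180: heading 180 -> 0
FD 14: (8,-7) -> (22,-7) [heading=0, draw]
FD 14.4: (22,-7) -> (36.4,-7) [heading=0, draw]
LT 45: heading 0 -> 45
Final: pos=(36.4,-7), heading=45, 2 segment(s) drawn

Segment endpoints: x in {8, 22, 36.4}, y in {-7}
xmin=8, ymin=-7, xmax=36.4, ymax=-7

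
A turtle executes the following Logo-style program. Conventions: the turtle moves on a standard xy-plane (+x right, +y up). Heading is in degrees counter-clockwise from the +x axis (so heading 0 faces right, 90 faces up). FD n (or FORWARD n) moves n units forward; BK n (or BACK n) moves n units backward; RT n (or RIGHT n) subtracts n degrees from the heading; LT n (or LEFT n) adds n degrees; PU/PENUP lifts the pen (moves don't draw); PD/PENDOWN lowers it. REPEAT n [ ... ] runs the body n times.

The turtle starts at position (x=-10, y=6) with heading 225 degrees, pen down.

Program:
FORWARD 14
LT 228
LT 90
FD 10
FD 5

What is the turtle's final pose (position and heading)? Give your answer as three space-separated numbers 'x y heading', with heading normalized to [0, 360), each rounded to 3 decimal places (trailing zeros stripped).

Answer: -34.879 -4.685 183

Derivation:
Executing turtle program step by step:
Start: pos=(-10,6), heading=225, pen down
FD 14: (-10,6) -> (-19.899,-3.899) [heading=225, draw]
LT 228: heading 225 -> 93
LT 90: heading 93 -> 183
FD 10: (-19.899,-3.899) -> (-29.886,-4.423) [heading=183, draw]
FD 5: (-29.886,-4.423) -> (-34.879,-4.685) [heading=183, draw]
Final: pos=(-34.879,-4.685), heading=183, 3 segment(s) drawn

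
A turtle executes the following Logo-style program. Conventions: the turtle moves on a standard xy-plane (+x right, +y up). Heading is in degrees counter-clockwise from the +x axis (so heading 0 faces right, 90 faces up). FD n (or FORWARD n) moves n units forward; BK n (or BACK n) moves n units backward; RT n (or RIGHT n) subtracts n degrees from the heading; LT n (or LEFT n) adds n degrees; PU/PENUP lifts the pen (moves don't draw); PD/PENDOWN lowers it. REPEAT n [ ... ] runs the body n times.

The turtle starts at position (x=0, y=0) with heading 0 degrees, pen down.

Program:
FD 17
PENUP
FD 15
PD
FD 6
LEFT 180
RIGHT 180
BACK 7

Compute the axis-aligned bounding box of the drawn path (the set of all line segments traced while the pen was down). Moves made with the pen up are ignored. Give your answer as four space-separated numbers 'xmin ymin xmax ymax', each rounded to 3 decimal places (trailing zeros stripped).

Answer: 0 0 38 0

Derivation:
Executing turtle program step by step:
Start: pos=(0,0), heading=0, pen down
FD 17: (0,0) -> (17,0) [heading=0, draw]
PU: pen up
FD 15: (17,0) -> (32,0) [heading=0, move]
PD: pen down
FD 6: (32,0) -> (38,0) [heading=0, draw]
LT 180: heading 0 -> 180
RT 180: heading 180 -> 0
BK 7: (38,0) -> (31,0) [heading=0, draw]
Final: pos=(31,0), heading=0, 3 segment(s) drawn

Segment endpoints: x in {0, 17, 31, 32, 38}, y in {0}
xmin=0, ymin=0, xmax=38, ymax=0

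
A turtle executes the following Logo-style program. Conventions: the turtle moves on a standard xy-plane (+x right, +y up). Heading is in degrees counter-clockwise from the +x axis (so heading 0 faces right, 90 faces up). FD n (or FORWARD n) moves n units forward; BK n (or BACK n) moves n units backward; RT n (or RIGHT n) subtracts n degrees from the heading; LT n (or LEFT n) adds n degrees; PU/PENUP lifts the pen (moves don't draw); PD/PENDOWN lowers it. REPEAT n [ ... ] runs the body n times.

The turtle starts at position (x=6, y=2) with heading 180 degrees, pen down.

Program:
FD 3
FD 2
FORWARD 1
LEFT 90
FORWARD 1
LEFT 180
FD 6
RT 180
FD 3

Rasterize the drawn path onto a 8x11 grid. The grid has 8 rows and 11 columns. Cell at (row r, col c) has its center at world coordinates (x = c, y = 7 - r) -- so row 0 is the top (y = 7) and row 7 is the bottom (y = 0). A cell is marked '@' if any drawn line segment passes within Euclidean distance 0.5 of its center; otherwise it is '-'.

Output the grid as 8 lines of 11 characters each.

Segment 0: (6,2) -> (3,2)
Segment 1: (3,2) -> (1,2)
Segment 2: (1,2) -> (0,2)
Segment 3: (0,2) -> (-0,1)
Segment 4: (-0,1) -> (0,7)
Segment 5: (0,7) -> (0,4)

Answer: @----------
@----------
@----------
@----------
@----------
@@@@@@@----
@----------
-----------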